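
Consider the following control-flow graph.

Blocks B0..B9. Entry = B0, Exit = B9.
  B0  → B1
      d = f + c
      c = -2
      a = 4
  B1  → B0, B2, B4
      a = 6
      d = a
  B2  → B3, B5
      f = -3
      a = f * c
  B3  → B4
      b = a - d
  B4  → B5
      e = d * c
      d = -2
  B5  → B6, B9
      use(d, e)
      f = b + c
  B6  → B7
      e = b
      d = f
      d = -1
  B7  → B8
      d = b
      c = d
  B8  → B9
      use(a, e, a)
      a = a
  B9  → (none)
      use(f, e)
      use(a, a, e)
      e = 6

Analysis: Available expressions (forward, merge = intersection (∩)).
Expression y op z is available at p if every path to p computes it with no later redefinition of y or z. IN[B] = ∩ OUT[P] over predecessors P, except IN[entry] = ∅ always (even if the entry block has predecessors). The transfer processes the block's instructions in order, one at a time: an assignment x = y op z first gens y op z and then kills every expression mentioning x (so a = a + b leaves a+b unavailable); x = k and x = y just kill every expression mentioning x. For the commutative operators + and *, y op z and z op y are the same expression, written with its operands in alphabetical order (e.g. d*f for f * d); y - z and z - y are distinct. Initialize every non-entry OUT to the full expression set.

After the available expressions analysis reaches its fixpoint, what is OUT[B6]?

Answer: {b+c}

Trace:
Converged values:
  B0:  IN={}  OUT={}
  B1:  IN={}  OUT={}
  B2:  IN={}  OUT={c*f}
  B3:  IN={c*f}  OUT={a-d, c*f}
  B4:  IN={}  OUT={}
  B5:  IN={}  OUT={b+c}
  B6:  IN={b+c}  OUT={b+c}
  B7:  IN={b+c}  OUT={}
  B8:  IN={}  OUT={}
  B9:  IN={}  OUT={}

Merge at B6: IN[B6] = OUT[B5] = {b+c}
Applying B6's transfer function to that IN value gives OUT[B6] (row B6 above).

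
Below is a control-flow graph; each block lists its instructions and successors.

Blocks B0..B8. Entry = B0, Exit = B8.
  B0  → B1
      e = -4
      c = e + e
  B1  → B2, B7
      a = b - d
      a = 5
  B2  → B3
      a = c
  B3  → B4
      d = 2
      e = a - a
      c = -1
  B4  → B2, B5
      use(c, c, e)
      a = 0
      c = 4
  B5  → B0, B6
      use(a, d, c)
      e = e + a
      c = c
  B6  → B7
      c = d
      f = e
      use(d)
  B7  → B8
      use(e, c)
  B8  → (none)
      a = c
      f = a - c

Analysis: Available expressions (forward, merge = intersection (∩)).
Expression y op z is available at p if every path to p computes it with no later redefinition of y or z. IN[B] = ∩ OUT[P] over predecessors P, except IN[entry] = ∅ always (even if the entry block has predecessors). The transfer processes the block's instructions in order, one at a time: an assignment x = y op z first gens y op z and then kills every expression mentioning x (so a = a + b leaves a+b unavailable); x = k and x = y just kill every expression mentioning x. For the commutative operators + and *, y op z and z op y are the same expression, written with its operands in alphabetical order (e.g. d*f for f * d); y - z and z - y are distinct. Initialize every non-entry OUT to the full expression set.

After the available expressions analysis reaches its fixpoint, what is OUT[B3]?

Answer: {a-a}

Trace:
Converged values:
  B0: | IN={} | OUT={e+e}
  B1: | IN={e+e} | OUT={b-d, e+e}
  B2: | IN={} | OUT={}
  B3: | IN={} | OUT={a-a}
  B4: | IN={a-a} | OUT={}
  B5: | IN={} | OUT={}
  B6: | IN={} | OUT={}
  B7: | IN={} | OUT={}
  B8: | IN={} | OUT={a-c}

Merge at B3: IN[B3] = OUT[B2] = {}
Applying B3's transfer function to that IN value gives OUT[B3] (row B3 above).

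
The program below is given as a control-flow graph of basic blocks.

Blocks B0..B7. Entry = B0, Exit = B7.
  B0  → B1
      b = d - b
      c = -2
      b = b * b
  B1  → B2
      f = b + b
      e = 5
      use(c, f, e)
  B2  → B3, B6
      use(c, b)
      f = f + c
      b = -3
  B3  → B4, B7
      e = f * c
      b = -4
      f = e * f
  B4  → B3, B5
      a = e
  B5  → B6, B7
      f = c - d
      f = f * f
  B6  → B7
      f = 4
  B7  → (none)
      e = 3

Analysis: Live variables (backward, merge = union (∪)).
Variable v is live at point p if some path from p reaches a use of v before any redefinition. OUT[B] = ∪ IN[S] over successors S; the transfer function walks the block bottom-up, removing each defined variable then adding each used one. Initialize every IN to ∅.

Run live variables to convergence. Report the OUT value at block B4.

Per-block solution:
  B0:  IN={b, d}  OUT={b, c, d}
  B1:  IN={b, c, d}  OUT={b, c, d, f}
  B2:  IN={b, c, d, f}  OUT={c, d, f}
  B3:  IN={c, d, f}  OUT={c, d, e, f}
  B4:  IN={c, d, e, f}  OUT={c, d, f}
  B5:  IN={c, d}  OUT={}
  B6:  IN={}  OUT={}
  B7:  IN={}  OUT={}

Merge at B4: OUT[B4] = IN[B3] ⊔ IN[B5] = {c, d, f}

Answer: {c, d, f}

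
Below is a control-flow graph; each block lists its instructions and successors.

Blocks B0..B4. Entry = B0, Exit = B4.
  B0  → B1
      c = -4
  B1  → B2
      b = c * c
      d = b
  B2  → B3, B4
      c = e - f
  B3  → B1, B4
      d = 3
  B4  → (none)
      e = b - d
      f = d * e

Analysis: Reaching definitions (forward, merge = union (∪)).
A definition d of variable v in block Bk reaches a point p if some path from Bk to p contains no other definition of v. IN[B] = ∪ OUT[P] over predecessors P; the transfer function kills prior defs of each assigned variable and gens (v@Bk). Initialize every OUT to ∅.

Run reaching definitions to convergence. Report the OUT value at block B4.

Answer: {b@B1, c@B2, d@B1, d@B3, e@B4, f@B4}

Trace:
Per-block solution:
  B0:   IN={}   OUT={c@B0}
  B1:   IN={b@B1, c@B0, c@B2, d@B3}   OUT={b@B1, c@B0, c@B2, d@B1}
  B2:   IN={b@B1, c@B0, c@B2, d@B1}   OUT={b@B1, c@B2, d@B1}
  B3:   IN={b@B1, c@B2, d@B1}   OUT={b@B1, c@B2, d@B3}
  B4:   IN={b@B1, c@B2, d@B1, d@B3}   OUT={b@B1, c@B2, d@B1, d@B3, e@B4, f@B4}

Merge at B4: IN[B4] = OUT[B2] ⊔ OUT[B3] = {b@B1, c@B2, d@B1, d@B3}
Applying B4's transfer function to that IN value gives OUT[B4] (row B4 above).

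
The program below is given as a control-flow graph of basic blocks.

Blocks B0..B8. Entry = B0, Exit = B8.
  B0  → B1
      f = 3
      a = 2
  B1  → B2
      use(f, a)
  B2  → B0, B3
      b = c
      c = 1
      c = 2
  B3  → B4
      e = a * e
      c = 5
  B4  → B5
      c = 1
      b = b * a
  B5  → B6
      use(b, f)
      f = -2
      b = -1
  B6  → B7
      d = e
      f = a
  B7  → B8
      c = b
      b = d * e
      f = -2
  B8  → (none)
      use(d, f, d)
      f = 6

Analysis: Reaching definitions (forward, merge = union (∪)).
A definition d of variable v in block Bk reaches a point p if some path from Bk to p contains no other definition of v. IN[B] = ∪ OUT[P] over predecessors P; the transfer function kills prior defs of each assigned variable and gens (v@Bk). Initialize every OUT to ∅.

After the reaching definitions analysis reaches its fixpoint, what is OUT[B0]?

Converged values:
  B0:  IN={a@B0, b@B2, c@B2, f@B0}  OUT={a@B0, b@B2, c@B2, f@B0}
  B1:  IN={a@B0, b@B2, c@B2, f@B0}  OUT={a@B0, b@B2, c@B2, f@B0}
  B2:  IN={a@B0, b@B2, c@B2, f@B0}  OUT={a@B0, b@B2, c@B2, f@B0}
  B3:  IN={a@B0, b@B2, c@B2, f@B0}  OUT={a@B0, b@B2, c@B3, e@B3, f@B0}
  B4:  IN={a@B0, b@B2, c@B3, e@B3, f@B0}  OUT={a@B0, b@B4, c@B4, e@B3, f@B0}
  B5:  IN={a@B0, b@B4, c@B4, e@B3, f@B0}  OUT={a@B0, b@B5, c@B4, e@B3, f@B5}
  B6:  IN={a@B0, b@B5, c@B4, e@B3, f@B5}  OUT={a@B0, b@B5, c@B4, d@B6, e@B3, f@B6}
  B7:  IN={a@B0, b@B5, c@B4, d@B6, e@B3, f@B6}  OUT={a@B0, b@B7, c@B7, d@B6, e@B3, f@B7}
  B8:  IN={a@B0, b@B7, c@B7, d@B6, e@B3, f@B7}  OUT={a@B0, b@B7, c@B7, d@B6, e@B3, f@B8}

Merge at B0 (entry node, so the boundary value {} is joined with the incoming edge(s)): IN[B0] = {} ⊔ OUT[B2] = {a@B0, b@B2, c@B2, f@B0}
Applying B0's transfer function to that IN value gives OUT[B0] (row B0 above).

Answer: {a@B0, b@B2, c@B2, f@B0}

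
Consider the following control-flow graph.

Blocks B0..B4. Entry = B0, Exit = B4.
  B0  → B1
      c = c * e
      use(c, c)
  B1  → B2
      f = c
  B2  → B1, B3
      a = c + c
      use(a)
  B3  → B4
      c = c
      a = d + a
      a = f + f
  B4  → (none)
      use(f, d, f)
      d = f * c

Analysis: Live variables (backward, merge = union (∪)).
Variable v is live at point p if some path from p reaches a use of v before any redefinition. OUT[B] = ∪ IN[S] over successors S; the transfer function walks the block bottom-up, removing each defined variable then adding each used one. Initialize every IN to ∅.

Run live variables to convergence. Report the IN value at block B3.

Per-block solution:
  B0:   IN={c, d, e}   OUT={c, d}
  B1:   IN={c, d}   OUT={c, d, f}
  B2:   IN={c, d, f}   OUT={a, c, d, f}
  B3:   IN={a, c, d, f}   OUT={c, d, f}
  B4:   IN={c, d, f}   OUT={}

Merge at B3: OUT[B3] = IN[B4] = {c, d, f}
Applying B3's transfer function to that OUT value gives IN[B3] (row B3 above).

Answer: {a, c, d, f}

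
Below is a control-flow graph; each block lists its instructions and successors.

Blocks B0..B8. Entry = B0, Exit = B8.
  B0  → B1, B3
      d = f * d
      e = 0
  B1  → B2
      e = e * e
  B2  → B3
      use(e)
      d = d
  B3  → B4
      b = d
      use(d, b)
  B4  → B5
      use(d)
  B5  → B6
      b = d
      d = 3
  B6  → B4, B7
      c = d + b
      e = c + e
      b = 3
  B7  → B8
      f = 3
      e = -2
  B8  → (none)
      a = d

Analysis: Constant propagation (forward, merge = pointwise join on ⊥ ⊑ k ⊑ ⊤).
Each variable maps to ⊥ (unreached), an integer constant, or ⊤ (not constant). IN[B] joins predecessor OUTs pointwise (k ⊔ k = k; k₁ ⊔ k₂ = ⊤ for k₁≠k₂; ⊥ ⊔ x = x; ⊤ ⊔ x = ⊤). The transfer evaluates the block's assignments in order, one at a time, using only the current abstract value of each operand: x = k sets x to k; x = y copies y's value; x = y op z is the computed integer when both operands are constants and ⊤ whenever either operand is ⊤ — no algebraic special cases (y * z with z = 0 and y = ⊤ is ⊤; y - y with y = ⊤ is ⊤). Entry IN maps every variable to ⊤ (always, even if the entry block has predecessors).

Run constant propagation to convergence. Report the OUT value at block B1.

Fixpoint table:
  B0:  IN=(all ⊤)  OUT={e:0; rest ⊤}
  B1:  IN={e:0; rest ⊤}  OUT={e:0; rest ⊤}
  B2:  IN={e:0; rest ⊤}  OUT={e:0; rest ⊤}
  B3:  IN={e:0; rest ⊤}  OUT={e:0; rest ⊤}
  B4:  IN=(all ⊤)  OUT=(all ⊤)
  B5:  IN=(all ⊤)  OUT={d:3; rest ⊤}
  B6:  IN={d:3; rest ⊤}  OUT={b:3, d:3; rest ⊤}
  B7:  IN={b:3, d:3; rest ⊤}  OUT={b:3, d:3, e:-2, f:3; rest ⊤}
  B8:  IN={b:3, d:3, e:-2, f:3; rest ⊤}  OUT={a:3, b:3, d:3, e:-2, f:3; rest ⊤}

Merge at B1: IN[B1] = OUT[B0] = {a: ⊤, b: ⊤, c: ⊤, d: ⊤, e: 0, f: ⊤}
Applying B1's transfer function to that IN value gives OUT[B1] (row B1 above).

Answer: {a: ⊤, b: ⊤, c: ⊤, d: ⊤, e: 0, f: ⊤}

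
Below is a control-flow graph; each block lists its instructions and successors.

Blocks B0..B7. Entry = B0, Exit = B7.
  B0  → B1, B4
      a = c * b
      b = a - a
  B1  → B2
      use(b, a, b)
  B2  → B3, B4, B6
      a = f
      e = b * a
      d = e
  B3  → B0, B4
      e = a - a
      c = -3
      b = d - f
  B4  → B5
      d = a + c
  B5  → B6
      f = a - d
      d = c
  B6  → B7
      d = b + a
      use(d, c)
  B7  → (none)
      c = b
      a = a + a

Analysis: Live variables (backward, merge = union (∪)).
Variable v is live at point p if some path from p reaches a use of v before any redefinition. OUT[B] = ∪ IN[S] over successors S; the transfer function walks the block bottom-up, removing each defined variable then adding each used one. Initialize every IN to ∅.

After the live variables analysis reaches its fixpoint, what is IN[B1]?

Fixpoint table:
  B0: | IN={b, c, f} | OUT={a, b, c, f}
  B1: | IN={a, b, c, f} | OUT={b, c, f}
  B2: | IN={b, c, f} | OUT={a, b, c, d, f}
  B3: | IN={a, d, f} | OUT={a, b, c, f}
  B4: | IN={a, b, c} | OUT={a, b, c, d}
  B5: | IN={a, b, c, d} | OUT={a, b, c}
  B6: | IN={a, b, c} | OUT={a, b}
  B7: | IN={a, b} | OUT={}

Merge at B1: OUT[B1] = IN[B2] = {b, c, f}
Applying B1's transfer function to that OUT value gives IN[B1] (row B1 above).

Answer: {a, b, c, f}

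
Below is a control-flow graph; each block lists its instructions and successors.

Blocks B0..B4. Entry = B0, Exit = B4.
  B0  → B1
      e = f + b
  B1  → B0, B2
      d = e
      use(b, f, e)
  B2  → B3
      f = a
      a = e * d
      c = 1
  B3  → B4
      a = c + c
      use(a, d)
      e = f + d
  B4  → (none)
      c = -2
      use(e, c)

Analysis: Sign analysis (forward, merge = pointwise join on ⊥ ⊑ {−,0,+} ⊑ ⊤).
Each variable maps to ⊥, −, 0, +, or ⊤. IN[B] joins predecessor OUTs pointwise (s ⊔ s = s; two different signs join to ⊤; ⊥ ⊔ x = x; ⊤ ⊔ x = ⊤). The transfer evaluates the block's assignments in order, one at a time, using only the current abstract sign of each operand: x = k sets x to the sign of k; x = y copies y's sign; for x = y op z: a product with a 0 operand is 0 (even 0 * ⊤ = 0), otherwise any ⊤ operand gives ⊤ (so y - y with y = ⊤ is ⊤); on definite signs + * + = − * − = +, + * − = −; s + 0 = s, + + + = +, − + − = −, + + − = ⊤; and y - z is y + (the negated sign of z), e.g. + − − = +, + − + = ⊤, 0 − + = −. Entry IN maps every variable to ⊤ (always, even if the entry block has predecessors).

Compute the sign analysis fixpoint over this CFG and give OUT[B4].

Fixpoint table:
  B0:   IN=(all ⊤)   OUT=(all ⊤)
  B1:   IN=(all ⊤)   OUT=(all ⊤)
  B2:   IN=(all ⊤)   OUT={c:+; rest ⊤}
  B3:   IN={c:+; rest ⊤}   OUT={a:+, c:+; rest ⊤}
  B4:   IN={a:+, c:+; rest ⊤}   OUT={a:+, c:-; rest ⊤}

Merge at B4: IN[B4] = OUT[B3] = {a: +, b: ⊤, c: +, d: ⊤, e: ⊤, f: ⊤}
Applying B4's transfer function to that IN value gives OUT[B4] (row B4 above).

Answer: {a: +, b: ⊤, c: -, d: ⊤, e: ⊤, f: ⊤}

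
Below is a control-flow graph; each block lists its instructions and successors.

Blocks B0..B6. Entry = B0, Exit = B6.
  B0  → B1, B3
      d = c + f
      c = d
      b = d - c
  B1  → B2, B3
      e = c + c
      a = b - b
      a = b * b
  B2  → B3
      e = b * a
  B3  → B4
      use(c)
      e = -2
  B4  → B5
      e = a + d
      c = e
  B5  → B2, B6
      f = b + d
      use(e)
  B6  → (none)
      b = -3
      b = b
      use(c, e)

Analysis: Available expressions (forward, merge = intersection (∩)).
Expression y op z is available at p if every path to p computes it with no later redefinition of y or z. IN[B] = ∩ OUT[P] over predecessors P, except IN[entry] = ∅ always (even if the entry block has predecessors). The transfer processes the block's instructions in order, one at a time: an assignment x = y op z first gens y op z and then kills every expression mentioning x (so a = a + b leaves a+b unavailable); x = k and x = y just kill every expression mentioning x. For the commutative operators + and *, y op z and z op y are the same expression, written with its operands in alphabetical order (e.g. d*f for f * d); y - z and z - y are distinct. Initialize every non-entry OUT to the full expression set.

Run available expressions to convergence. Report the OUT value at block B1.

Converged values:
  B0:  IN={}  OUT={d-c}
  B1:  IN={d-c}  OUT={b*b, b-b, c+c, d-c}
  B2:  IN={}  OUT={a*b}
  B3:  IN={}  OUT={}
  B4:  IN={}  OUT={a+d}
  B5:  IN={a+d}  OUT={a+d, b+d}
  B6:  IN={a+d, b+d}  OUT={a+d}

Merge at B1: IN[B1] = OUT[B0] = {d-c}
Applying B1's transfer function to that IN value gives OUT[B1] (row B1 above).

Answer: {b*b, b-b, c+c, d-c}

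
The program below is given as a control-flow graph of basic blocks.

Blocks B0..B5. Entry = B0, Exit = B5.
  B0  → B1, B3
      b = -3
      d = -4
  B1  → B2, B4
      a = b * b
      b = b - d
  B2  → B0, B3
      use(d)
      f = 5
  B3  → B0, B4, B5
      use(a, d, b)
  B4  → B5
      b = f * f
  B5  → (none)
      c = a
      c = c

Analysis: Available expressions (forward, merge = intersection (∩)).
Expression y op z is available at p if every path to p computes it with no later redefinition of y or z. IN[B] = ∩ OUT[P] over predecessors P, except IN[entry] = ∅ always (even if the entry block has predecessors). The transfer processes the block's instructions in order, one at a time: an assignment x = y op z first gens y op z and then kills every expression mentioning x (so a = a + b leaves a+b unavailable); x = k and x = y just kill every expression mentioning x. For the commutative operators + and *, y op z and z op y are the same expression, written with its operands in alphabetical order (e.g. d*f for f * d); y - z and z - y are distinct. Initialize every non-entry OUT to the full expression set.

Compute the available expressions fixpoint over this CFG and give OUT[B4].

Answer: {f*f}

Derivation:
Per-block solution:
  B0:  IN={}  OUT={}
  B1:  IN={}  OUT={}
  B2:  IN={}  OUT={}
  B3:  IN={}  OUT={}
  B4:  IN={}  OUT={f*f}
  B5:  IN={}  OUT={}

Merge at B4: IN[B4] = OUT[B1] ∩ OUT[B3] = {}
Applying B4's transfer function to that IN value gives OUT[B4] (row B4 above).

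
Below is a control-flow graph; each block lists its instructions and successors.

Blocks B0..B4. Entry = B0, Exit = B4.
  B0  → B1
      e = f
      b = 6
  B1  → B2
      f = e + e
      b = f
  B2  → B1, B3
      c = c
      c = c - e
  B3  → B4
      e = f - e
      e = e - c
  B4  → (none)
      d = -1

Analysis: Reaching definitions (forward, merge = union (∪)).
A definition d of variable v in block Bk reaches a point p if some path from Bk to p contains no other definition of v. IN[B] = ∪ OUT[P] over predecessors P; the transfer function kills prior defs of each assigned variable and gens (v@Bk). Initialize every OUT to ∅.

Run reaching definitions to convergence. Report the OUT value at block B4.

Answer: {b@B1, c@B2, d@B4, e@B3, f@B1}

Working:
Per-block solution:
  B0:  IN={}  OUT={b@B0, e@B0}
  B1:  IN={b@B0, b@B1, c@B2, e@B0, f@B1}  OUT={b@B1, c@B2, e@B0, f@B1}
  B2:  IN={b@B1, c@B2, e@B0, f@B1}  OUT={b@B1, c@B2, e@B0, f@B1}
  B3:  IN={b@B1, c@B2, e@B0, f@B1}  OUT={b@B1, c@B2, e@B3, f@B1}
  B4:  IN={b@B1, c@B2, e@B3, f@B1}  OUT={b@B1, c@B2, d@B4, e@B3, f@B1}

Merge at B4: IN[B4] = OUT[B3] = {b@B1, c@B2, e@B3, f@B1}
Applying B4's transfer function to that IN value gives OUT[B4] (row B4 above).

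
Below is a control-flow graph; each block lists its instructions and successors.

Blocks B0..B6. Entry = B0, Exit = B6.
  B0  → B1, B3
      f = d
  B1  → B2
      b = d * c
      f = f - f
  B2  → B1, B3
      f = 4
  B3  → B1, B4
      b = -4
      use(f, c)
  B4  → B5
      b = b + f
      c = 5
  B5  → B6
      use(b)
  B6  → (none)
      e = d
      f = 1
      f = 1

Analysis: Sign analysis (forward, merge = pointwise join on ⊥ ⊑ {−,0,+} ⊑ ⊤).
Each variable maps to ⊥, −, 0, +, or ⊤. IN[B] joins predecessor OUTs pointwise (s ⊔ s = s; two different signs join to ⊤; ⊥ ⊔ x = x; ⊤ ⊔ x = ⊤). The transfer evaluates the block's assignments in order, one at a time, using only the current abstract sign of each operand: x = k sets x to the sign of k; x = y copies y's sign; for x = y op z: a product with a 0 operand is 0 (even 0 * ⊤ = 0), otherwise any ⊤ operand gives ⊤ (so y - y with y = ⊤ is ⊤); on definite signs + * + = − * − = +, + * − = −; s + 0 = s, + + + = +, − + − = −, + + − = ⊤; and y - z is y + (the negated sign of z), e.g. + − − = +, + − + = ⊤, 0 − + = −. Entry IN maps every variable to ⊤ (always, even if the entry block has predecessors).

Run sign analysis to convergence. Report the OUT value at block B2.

Per-block solution:
  B0: | IN=(all ⊤) | OUT=(all ⊤)
  B1: | IN=(all ⊤) | OUT=(all ⊤)
  B2: | IN=(all ⊤) | OUT={f:+; rest ⊤}
  B3: | IN=(all ⊤) | OUT={b:-; rest ⊤}
  B4: | IN={b:-; rest ⊤} | OUT={c:+; rest ⊤}
  B5: | IN={c:+; rest ⊤} | OUT={c:+; rest ⊤}
  B6: | IN={c:+; rest ⊤} | OUT={c:+, f:+; rest ⊤}

Merge at B2: IN[B2] = OUT[B1] = {a: ⊤, b: ⊤, c: ⊤, d: ⊤, e: ⊤, f: ⊤}
Applying B2's transfer function to that IN value gives OUT[B2] (row B2 above).

Answer: {a: ⊤, b: ⊤, c: ⊤, d: ⊤, e: ⊤, f: +}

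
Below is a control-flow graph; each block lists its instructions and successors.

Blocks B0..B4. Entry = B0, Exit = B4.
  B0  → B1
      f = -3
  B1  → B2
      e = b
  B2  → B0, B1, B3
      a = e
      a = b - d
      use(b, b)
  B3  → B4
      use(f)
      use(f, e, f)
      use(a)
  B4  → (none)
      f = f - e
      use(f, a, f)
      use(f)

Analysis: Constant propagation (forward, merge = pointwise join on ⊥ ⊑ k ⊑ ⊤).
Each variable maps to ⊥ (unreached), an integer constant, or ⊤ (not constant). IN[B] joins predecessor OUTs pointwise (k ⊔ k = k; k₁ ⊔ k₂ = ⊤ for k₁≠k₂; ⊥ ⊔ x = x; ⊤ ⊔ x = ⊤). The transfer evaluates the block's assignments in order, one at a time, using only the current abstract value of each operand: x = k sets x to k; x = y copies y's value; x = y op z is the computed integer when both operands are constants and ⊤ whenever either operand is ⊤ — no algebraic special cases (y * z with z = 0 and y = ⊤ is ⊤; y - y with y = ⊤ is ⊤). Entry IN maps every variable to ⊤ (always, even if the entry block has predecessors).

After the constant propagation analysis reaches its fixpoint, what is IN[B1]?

Fixpoint table:
  B0: | IN=(all ⊤) | OUT={f:-3; rest ⊤}
  B1: | IN={f:-3; rest ⊤} | OUT={f:-3; rest ⊤}
  B2: | IN={f:-3; rest ⊤} | OUT={f:-3; rest ⊤}
  B3: | IN={f:-3; rest ⊤} | OUT={f:-3; rest ⊤}
  B4: | IN={f:-3; rest ⊤} | OUT=(all ⊤)

Merge at B1: IN[B1] = OUT[B0] ⊔ OUT[B2] = {a: ⊤, b: ⊤, c: ⊤, d: ⊤, e: ⊤, f: -3}

Answer: {a: ⊤, b: ⊤, c: ⊤, d: ⊤, e: ⊤, f: -3}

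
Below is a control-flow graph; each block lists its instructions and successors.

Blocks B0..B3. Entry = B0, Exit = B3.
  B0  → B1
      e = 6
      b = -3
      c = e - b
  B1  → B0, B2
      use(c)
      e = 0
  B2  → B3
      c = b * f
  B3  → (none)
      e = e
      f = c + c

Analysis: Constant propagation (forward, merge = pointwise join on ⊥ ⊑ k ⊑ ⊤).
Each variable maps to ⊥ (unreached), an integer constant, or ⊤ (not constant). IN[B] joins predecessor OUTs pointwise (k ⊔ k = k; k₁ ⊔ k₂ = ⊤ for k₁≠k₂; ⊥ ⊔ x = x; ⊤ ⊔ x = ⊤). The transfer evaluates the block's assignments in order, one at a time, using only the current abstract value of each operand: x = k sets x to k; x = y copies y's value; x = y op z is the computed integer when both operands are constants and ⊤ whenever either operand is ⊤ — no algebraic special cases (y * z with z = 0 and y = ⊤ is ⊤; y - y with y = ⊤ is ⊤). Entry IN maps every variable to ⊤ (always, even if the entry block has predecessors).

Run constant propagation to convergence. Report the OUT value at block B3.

Converged values:
  B0: | IN=(all ⊤) | OUT={b:-3, c:9, e:6; rest ⊤}
  B1: | IN={b:-3, c:9, e:6; rest ⊤} | OUT={b:-3, c:9, e:0; rest ⊤}
  B2: | IN={b:-3, c:9, e:0; rest ⊤} | OUT={b:-3, e:0; rest ⊤}
  B3: | IN={b:-3, e:0; rest ⊤} | OUT={b:-3, e:0; rest ⊤}

Merge at B3: IN[B3] = OUT[B2] = {a: ⊤, b: -3, c: ⊤, d: ⊤, e: 0, f: ⊤}
Applying B3's transfer function to that IN value gives OUT[B3] (row B3 above).

Answer: {a: ⊤, b: -3, c: ⊤, d: ⊤, e: 0, f: ⊤}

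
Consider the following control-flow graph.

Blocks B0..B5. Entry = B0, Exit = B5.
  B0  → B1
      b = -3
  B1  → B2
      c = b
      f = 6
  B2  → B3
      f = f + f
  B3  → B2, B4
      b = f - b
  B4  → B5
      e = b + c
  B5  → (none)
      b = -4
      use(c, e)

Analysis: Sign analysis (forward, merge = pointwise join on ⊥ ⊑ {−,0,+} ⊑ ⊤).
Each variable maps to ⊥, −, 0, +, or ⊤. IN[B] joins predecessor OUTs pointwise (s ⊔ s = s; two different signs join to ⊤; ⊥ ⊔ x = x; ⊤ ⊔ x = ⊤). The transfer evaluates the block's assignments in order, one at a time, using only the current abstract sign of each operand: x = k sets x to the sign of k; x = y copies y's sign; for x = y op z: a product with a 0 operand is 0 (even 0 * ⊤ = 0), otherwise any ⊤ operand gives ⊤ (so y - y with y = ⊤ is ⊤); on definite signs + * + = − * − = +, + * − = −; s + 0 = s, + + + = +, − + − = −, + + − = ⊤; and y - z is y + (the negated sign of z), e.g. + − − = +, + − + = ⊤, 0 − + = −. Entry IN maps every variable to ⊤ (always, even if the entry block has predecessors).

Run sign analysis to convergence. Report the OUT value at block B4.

Converged values:
  B0:  IN=(all ⊤)  OUT={b:-; rest ⊤}
  B1:  IN={b:-; rest ⊤}  OUT={b:-, c:-, f:+; rest ⊤}
  B2:  IN={c:-, f:+; rest ⊤}  OUT={c:-, f:+; rest ⊤}
  B3:  IN={c:-, f:+; rest ⊤}  OUT={c:-, f:+; rest ⊤}
  B4:  IN={c:-, f:+; rest ⊤}  OUT={c:-, f:+; rest ⊤}
  B5:  IN={c:-, f:+; rest ⊤}  OUT={b:-, c:-, f:+; rest ⊤}

Merge at B4: IN[B4] = OUT[B3] = {a: ⊤, b: ⊤, c: -, d: ⊤, e: ⊤, f: +}
Applying B4's transfer function to that IN value gives OUT[B4] (row B4 above).

Answer: {a: ⊤, b: ⊤, c: -, d: ⊤, e: ⊤, f: +}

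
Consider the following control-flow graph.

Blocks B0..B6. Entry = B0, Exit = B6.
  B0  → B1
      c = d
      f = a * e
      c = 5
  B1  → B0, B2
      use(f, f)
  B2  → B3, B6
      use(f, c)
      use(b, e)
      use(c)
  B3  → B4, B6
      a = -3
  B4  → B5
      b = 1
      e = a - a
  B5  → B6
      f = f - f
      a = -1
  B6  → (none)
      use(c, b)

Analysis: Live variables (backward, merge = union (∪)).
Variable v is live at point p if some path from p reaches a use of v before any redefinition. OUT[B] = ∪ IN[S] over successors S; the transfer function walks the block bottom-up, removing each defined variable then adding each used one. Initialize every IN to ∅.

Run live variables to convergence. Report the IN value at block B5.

Answer: {b, c, f}

Working:
Converged values:
  B0:   IN={a, b, d, e}   OUT={a, b, c, d, e, f}
  B1:   IN={a, b, c, d, e, f}   OUT={a, b, c, d, e, f}
  B2:   IN={b, c, e, f}   OUT={b, c, f}
  B3:   IN={b, c, f}   OUT={a, b, c, f}
  B4:   IN={a, c, f}   OUT={b, c, f}
  B5:   IN={b, c, f}   OUT={b, c}
  B6:   IN={b, c}   OUT={}

Merge at B5: OUT[B5] = IN[B6] = {b, c}
Applying B5's transfer function to that OUT value gives IN[B5] (row B5 above).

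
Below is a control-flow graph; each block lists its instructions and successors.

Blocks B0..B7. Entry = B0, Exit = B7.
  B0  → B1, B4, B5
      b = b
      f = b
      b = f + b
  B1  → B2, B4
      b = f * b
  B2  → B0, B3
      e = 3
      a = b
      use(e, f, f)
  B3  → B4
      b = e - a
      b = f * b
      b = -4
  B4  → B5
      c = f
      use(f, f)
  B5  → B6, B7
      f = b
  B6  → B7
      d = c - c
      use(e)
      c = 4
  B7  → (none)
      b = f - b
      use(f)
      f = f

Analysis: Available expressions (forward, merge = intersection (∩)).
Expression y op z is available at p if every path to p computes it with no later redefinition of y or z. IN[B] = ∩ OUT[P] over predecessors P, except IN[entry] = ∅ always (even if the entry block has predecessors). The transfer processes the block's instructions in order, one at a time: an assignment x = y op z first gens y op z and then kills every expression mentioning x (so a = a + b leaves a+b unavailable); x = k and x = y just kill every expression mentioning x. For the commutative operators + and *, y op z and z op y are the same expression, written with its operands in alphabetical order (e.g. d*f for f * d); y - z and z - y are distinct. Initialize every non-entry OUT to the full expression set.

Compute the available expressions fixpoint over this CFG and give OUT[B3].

Converged values:
  B0:  IN={}  OUT={}
  B1:  IN={}  OUT={}
  B2:  IN={}  OUT={}
  B3:  IN={}  OUT={e-a}
  B4:  IN={}  OUT={}
  B5:  IN={}  OUT={}
  B6:  IN={}  OUT={}
  B7:  IN={}  OUT={}

Merge at B3: IN[B3] = OUT[B2] = {}
Applying B3's transfer function to that IN value gives OUT[B3] (row B3 above).

Answer: {e-a}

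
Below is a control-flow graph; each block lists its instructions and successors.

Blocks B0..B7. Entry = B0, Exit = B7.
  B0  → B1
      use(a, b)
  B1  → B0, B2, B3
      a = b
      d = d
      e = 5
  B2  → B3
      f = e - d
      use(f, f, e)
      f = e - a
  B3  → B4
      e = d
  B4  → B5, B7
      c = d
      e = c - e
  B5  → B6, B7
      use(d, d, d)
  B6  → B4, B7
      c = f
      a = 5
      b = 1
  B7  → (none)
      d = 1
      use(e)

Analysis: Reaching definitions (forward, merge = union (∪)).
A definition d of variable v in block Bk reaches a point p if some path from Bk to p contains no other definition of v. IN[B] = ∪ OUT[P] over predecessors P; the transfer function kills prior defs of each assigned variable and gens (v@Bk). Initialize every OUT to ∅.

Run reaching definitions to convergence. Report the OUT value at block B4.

Per-block solution:
  B0:   IN={a@B1, d@B1, e@B1}   OUT={a@B1, d@B1, e@B1}
  B1:   IN={a@B1, d@B1, e@B1}   OUT={a@B1, d@B1, e@B1}
  B2:   IN={a@B1, d@B1, e@B1}   OUT={a@B1, d@B1, e@B1, f@B2}
  B3:   IN={a@B1, d@B1, e@B1, f@B2}   OUT={a@B1, d@B1, e@B3, f@B2}
  B4:   IN={a@B1, a@B6, b@B6, c@B6, d@B1, e@B3, e@B4, f@B2}   OUT={a@B1, a@B6, b@B6, c@B4, d@B1, e@B4, f@B2}
  B5:   IN={a@B1, a@B6, b@B6, c@B4, d@B1, e@B4, f@B2}   OUT={a@B1, a@B6, b@B6, c@B4, d@B1, e@B4, f@B2}
  B6:   IN={a@B1, a@B6, b@B6, c@B4, d@B1, e@B4, f@B2}   OUT={a@B6, b@B6, c@B6, d@B1, e@B4, f@B2}
  B7:   IN={a@B1, a@B6, b@B6, c@B4, c@B6, d@B1, e@B4, f@B2}   OUT={a@B1, a@B6, b@B6, c@B4, c@B6, d@B7, e@B4, f@B2}

Merge at B4: IN[B4] = OUT[B3] ⊔ OUT[B6] = {a@B1, a@B6, b@B6, c@B6, d@B1, e@B3, e@B4, f@B2}
Applying B4's transfer function to that IN value gives OUT[B4] (row B4 above).

Answer: {a@B1, a@B6, b@B6, c@B4, d@B1, e@B4, f@B2}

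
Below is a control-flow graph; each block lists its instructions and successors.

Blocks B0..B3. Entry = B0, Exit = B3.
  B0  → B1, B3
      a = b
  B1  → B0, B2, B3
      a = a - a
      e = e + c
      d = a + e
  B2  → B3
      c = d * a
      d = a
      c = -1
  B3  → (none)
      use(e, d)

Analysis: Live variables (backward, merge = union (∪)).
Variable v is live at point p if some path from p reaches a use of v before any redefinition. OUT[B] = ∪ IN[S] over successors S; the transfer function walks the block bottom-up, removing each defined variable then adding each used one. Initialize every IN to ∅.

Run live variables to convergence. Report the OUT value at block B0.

Answer: {a, b, c, d, e}

Working:
Converged values:
  B0: | IN={b, c, d, e} | OUT={a, b, c, d, e}
  B1: | IN={a, b, c, e} | OUT={a, b, c, d, e}
  B2: | IN={a, d, e} | OUT={d, e}
  B3: | IN={d, e} | OUT={}

Merge at B0: OUT[B0] = IN[B1] ⊔ IN[B3] = {a, b, c, d, e}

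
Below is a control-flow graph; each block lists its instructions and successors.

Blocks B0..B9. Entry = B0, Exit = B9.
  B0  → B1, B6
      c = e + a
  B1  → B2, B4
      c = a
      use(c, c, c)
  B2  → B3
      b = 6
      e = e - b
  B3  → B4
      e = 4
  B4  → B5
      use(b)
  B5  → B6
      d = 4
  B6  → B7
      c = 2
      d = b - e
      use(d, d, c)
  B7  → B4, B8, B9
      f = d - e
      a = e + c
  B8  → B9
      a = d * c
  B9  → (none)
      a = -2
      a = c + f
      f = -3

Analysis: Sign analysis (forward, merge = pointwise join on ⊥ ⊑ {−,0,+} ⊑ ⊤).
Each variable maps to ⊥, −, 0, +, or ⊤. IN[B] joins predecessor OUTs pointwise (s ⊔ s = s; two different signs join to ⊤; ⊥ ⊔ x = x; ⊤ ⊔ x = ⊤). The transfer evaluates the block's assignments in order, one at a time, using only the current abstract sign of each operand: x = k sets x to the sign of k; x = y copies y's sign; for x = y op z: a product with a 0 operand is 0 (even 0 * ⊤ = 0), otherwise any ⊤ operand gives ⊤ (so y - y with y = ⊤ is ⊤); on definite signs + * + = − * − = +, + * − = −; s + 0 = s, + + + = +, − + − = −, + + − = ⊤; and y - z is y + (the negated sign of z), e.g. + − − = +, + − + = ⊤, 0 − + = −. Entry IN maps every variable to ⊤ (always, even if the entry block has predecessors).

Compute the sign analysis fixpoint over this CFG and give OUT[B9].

Answer: {a: ⊤, b: ⊤, c: +, d: ⊤, e: ⊤, f: -}

Derivation:
Fixpoint table:
  B0:  IN=(all ⊤)  OUT=(all ⊤)
  B1:  IN=(all ⊤)  OUT=(all ⊤)
  B2:  IN=(all ⊤)  OUT={b:+; rest ⊤}
  B3:  IN={b:+; rest ⊤}  OUT={b:+, e:+; rest ⊤}
  B4:  IN=(all ⊤)  OUT=(all ⊤)
  B5:  IN=(all ⊤)  OUT={d:+; rest ⊤}
  B6:  IN=(all ⊤)  OUT={c:+; rest ⊤}
  B7:  IN={c:+; rest ⊤}  OUT={c:+; rest ⊤}
  B8:  IN={c:+; rest ⊤}  OUT={c:+; rest ⊤}
  B9:  IN={c:+; rest ⊤}  OUT={c:+, f:-; rest ⊤}

Merge at B9: IN[B9] = OUT[B7] ⊔ OUT[B8] = {a: ⊤, b: ⊤, c: +, d: ⊤, e: ⊤, f: ⊤}
Applying B9's transfer function to that IN value gives OUT[B9] (row B9 above).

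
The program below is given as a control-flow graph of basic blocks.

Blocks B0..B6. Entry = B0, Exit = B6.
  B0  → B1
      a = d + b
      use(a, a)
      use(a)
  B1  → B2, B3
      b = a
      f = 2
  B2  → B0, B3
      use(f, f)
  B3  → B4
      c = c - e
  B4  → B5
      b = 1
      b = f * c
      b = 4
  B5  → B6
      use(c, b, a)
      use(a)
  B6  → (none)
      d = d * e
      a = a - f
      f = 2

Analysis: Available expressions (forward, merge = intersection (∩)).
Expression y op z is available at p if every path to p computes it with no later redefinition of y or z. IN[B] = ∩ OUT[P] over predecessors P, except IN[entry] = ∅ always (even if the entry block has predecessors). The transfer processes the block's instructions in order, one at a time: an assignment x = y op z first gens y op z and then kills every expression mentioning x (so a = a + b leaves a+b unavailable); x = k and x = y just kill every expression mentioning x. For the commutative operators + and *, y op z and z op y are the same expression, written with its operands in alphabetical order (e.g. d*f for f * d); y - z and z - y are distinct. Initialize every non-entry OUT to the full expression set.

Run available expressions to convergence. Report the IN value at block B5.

Per-block solution:
  B0: | IN={} | OUT={b+d}
  B1: | IN={b+d} | OUT={}
  B2: | IN={} | OUT={}
  B3: | IN={} | OUT={}
  B4: | IN={} | OUT={c*f}
  B5: | IN={c*f} | OUT={c*f}
  B6: | IN={c*f} | OUT={}

Merge at B5: IN[B5] = OUT[B4] = {c*f}

Answer: {c*f}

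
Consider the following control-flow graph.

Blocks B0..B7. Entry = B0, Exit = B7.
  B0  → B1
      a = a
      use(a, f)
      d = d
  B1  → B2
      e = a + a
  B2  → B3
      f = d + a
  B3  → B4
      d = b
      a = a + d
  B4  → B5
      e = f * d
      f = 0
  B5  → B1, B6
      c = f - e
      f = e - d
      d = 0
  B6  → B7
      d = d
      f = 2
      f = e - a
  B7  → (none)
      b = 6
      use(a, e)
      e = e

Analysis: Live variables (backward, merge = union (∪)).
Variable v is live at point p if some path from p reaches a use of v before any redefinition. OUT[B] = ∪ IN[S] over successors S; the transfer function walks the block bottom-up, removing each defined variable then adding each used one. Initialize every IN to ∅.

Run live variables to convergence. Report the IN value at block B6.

Answer: {a, d, e}

Trace:
Fixpoint table:
  B0: | IN={a, b, d, f} | OUT={a, b, d}
  B1: | IN={a, b, d} | OUT={a, b, d}
  B2: | IN={a, b, d} | OUT={a, b, f}
  B3: | IN={a, b, f} | OUT={a, b, d, f}
  B4: | IN={a, b, d, f} | OUT={a, b, d, e, f}
  B5: | IN={a, b, d, e, f} | OUT={a, b, d, e}
  B6: | IN={a, d, e} | OUT={a, e}
  B7: | IN={a, e} | OUT={}

Merge at B6: OUT[B6] = IN[B7] = {a, e}
Applying B6's transfer function to that OUT value gives IN[B6] (row B6 above).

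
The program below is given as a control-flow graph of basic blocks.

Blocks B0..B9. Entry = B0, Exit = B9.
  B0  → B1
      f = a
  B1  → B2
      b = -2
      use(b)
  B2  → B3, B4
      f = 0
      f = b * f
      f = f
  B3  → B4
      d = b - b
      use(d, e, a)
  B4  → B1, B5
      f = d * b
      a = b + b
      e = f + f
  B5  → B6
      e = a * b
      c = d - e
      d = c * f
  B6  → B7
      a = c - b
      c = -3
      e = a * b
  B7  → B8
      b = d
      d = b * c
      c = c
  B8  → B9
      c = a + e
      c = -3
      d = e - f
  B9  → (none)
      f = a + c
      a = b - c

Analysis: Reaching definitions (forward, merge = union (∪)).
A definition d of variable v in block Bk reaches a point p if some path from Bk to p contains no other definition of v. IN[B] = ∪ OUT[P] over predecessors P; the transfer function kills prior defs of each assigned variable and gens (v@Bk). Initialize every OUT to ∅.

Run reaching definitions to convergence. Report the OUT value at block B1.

Converged values:
  B0:  IN={}  OUT={f@B0}
  B1:  IN={a@B4, b@B1, d@B3, e@B4, f@B0, f@B4}  OUT={a@B4, b@B1, d@B3, e@B4, f@B0, f@B4}
  B2:  IN={a@B4, b@B1, d@B3, e@B4, f@B0, f@B4}  OUT={a@B4, b@B1, d@B3, e@B4, f@B2}
  B3:  IN={a@B4, b@B1, d@B3, e@B4, f@B2}  OUT={a@B4, b@B1, d@B3, e@B4, f@B2}
  B4:  IN={a@B4, b@B1, d@B3, e@B4, f@B2}  OUT={a@B4, b@B1, d@B3, e@B4, f@B4}
  B5:  IN={a@B4, b@B1, d@B3, e@B4, f@B4}  OUT={a@B4, b@B1, c@B5, d@B5, e@B5, f@B4}
  B6:  IN={a@B4, b@B1, c@B5, d@B5, e@B5, f@B4}  OUT={a@B6, b@B1, c@B6, d@B5, e@B6, f@B4}
  B7:  IN={a@B6, b@B1, c@B6, d@B5, e@B6, f@B4}  OUT={a@B6, b@B7, c@B7, d@B7, e@B6, f@B4}
  B8:  IN={a@B6, b@B7, c@B7, d@B7, e@B6, f@B4}  OUT={a@B6, b@B7, c@B8, d@B8, e@B6, f@B4}
  B9:  IN={a@B6, b@B7, c@B8, d@B8, e@B6, f@B4}  OUT={a@B9, b@B7, c@B8, d@B8, e@B6, f@B9}

Merge at B1: IN[B1] = OUT[B0] ⊔ OUT[B4] = {a@B4, b@B1, d@B3, e@B4, f@B0, f@B4}
Applying B1's transfer function to that IN value gives OUT[B1] (row B1 above).

Answer: {a@B4, b@B1, d@B3, e@B4, f@B0, f@B4}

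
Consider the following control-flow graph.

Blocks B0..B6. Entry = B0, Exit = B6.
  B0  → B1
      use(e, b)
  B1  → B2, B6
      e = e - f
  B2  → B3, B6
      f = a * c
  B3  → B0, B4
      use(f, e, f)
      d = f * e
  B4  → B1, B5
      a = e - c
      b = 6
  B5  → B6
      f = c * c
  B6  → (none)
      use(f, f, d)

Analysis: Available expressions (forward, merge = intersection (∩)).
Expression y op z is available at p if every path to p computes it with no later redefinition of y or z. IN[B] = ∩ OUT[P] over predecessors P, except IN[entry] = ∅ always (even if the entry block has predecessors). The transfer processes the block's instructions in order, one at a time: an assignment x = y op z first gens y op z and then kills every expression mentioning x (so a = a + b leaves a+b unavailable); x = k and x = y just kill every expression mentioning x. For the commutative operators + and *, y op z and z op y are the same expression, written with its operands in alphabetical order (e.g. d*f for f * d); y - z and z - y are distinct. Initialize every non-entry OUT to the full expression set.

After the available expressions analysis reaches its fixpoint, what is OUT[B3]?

Fixpoint table:
  B0:   IN={}   OUT={}
  B1:   IN={}   OUT={}
  B2:   IN={}   OUT={a*c}
  B3:   IN={a*c}   OUT={a*c, e*f}
  B4:   IN={a*c, e*f}   OUT={e*f, e-c}
  B5:   IN={e*f, e-c}   OUT={c*c, e-c}
  B6:   IN={}   OUT={}

Merge at B3: IN[B3] = OUT[B2] = {a*c}
Applying B3's transfer function to that IN value gives OUT[B3] (row B3 above).

Answer: {a*c, e*f}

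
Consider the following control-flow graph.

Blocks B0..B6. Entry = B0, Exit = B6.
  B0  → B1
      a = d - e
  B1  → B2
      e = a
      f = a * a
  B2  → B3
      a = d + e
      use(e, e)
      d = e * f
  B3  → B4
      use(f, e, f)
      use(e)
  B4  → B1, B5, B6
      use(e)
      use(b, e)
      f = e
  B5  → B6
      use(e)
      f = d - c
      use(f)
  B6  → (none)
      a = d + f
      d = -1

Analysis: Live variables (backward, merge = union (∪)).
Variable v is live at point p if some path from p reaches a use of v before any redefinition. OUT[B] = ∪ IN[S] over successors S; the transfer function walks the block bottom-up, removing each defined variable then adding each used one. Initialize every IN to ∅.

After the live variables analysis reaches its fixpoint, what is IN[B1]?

Fixpoint table:
  B0:  IN={b, c, d, e}  OUT={a, b, c, d}
  B1:  IN={a, b, c, d}  OUT={b, c, d, e, f}
  B2:  IN={b, c, d, e, f}  OUT={a, b, c, d, e, f}
  B3:  IN={a, b, c, d, e, f}  OUT={a, b, c, d, e}
  B4:  IN={a, b, c, d, e}  OUT={a, b, c, d, e, f}
  B5:  IN={c, d, e}  OUT={d, f}
  B6:  IN={d, f}  OUT={}

Merge at B1: OUT[B1] = IN[B2] = {b, c, d, e, f}
Applying B1's transfer function to that OUT value gives IN[B1] (row B1 above).

Answer: {a, b, c, d}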